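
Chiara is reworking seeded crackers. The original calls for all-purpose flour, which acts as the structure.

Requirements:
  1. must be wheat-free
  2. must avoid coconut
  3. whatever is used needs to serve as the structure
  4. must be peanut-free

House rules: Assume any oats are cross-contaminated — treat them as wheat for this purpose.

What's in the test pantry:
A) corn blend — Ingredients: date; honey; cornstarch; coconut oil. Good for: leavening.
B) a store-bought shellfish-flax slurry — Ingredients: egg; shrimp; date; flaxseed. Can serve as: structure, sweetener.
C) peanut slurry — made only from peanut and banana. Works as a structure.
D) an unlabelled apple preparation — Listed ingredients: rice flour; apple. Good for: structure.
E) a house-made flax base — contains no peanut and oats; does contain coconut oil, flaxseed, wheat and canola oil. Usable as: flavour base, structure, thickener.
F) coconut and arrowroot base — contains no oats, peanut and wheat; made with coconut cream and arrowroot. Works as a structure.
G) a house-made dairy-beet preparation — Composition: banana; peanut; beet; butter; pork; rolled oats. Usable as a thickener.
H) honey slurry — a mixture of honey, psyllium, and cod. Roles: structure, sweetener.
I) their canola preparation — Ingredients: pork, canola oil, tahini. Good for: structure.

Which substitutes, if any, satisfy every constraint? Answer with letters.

A: not usable as a structure; has coconut oil, so not coconut-free — reject
B: nothing on the exclusion list — keep
C: has peanut, so not peanut-free — out
D: only rice flour and apple; none excluded — valid
E: has coconut oil, so not coconut-free; has wheat, so not wheat-free — reject
F: has coconut cream, so not coconut-free — reject
G: not usable as a structure; has peanut, so not peanut-free (and 1 more) — reject
H: wheat-free, no peanut — OK
I: wheat-free, no coconut — OK

B, D, H, I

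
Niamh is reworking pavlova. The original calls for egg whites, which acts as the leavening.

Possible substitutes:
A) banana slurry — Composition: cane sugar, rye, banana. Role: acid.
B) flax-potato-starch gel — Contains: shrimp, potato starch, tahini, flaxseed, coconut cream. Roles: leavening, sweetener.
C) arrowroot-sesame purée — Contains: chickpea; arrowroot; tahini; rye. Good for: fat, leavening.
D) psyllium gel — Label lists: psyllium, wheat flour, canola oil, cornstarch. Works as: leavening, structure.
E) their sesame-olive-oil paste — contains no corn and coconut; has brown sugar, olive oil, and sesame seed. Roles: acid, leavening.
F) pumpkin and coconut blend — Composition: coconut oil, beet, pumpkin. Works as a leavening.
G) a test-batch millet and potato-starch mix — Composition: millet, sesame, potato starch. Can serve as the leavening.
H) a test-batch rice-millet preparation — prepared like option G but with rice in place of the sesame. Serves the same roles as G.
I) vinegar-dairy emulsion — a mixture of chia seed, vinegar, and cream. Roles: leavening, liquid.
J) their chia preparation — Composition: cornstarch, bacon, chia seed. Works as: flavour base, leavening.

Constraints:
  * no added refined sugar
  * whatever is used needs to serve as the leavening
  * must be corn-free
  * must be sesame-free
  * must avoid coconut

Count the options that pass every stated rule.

2

A: not usable as a leavening; has cane sugar, so not no-added-sugar — out
B: has coconut cream, so not coconut-free; has tahini, so not sesame-free — no
C: has tahini, so not sesame-free — out
D: has cornstarch, so not corn-free — no
E: has brown sugar, so not no-added-sugar; has sesame seed, so not sesame-free — reject
F: has coconut oil, so not coconut-free — no
G: has sesame, so not sesame-free — out
H: all constraints satisfied — OK
I: all constraints satisfied — keep
J: has cornstarch, so not corn-free — no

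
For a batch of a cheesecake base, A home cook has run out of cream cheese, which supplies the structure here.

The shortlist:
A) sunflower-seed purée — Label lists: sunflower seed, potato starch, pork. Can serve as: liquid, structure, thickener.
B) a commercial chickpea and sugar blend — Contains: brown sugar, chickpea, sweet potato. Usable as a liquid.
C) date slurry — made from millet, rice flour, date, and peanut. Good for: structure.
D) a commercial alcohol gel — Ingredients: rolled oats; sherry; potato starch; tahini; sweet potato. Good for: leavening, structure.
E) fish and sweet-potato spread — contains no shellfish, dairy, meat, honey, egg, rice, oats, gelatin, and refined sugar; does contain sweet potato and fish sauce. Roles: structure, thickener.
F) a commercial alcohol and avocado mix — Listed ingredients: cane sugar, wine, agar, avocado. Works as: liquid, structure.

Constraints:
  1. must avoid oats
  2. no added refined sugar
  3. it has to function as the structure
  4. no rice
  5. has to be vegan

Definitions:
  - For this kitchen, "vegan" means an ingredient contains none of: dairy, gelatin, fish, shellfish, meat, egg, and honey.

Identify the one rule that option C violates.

usable as a structure: satisfied
vegan: satisfied
no-added-sugar: satisfied
rice-free: has rice flour — fails
oat-free: satisfied

rice-free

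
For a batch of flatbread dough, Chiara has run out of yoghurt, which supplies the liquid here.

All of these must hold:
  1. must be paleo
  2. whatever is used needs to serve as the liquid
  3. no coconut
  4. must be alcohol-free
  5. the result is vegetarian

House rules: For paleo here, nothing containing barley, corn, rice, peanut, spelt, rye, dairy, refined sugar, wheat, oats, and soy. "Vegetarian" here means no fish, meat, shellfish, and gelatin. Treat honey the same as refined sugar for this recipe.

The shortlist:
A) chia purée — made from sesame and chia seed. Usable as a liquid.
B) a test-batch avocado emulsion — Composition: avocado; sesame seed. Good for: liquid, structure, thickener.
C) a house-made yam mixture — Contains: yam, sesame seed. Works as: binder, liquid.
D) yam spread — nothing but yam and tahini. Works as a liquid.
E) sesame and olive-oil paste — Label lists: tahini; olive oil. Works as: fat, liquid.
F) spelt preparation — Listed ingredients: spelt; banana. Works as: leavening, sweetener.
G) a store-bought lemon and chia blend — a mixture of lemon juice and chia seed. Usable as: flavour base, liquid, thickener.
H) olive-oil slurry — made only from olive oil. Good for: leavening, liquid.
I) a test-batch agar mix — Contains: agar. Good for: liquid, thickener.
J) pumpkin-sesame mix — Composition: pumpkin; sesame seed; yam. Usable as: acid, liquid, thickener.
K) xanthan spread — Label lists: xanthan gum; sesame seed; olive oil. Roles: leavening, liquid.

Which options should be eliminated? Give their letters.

A: only sesame and chia seed; none excluded — keep
B: only sesame seed and avocado; none excluded — OK
C: nothing on the exclusion list — valid
D: all constraints satisfied — keep
E: only tahini and olive oil; none excluded — valid
F: not usable as a liquid; has spelt, so not paleo — reject
G: works as a liquid, no coconut, paleo — OK
H: nothing on the exclusion list — OK
I: only agar; none excluded — keep
J: no alcohol, no coconut — keep
K: works as a liquid, vegetarian, paleo — valid

F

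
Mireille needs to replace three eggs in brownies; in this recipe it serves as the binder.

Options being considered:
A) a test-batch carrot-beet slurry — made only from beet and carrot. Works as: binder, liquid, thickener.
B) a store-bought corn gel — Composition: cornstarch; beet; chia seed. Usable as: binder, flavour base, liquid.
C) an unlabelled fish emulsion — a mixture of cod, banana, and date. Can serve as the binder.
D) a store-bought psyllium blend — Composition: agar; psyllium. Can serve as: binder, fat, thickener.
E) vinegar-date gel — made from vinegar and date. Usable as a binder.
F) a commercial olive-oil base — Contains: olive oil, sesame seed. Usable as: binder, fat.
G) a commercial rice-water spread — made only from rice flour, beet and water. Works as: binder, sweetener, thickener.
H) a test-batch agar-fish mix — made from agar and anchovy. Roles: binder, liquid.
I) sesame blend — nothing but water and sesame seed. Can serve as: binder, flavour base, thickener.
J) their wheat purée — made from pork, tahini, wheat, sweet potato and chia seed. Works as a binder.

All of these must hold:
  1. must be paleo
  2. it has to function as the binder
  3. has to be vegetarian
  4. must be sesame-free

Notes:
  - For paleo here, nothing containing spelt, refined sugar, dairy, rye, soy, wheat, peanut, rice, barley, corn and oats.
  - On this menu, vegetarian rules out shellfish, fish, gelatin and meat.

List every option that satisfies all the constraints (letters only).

A, D, E

A: only carrot and beet; none excluded — OK
B: has cornstarch, so not paleo — reject
C: has cod, so not vegetarian — out
D: works as a binder, vegetarian, paleo — OK
E: nothing on the exclusion list — OK
F: has sesame seed, so not sesame-free — out
G: has rice flour, so not paleo — no
H: has anchovy, so not vegetarian — reject
I: has sesame seed, so not sesame-free — reject
J: has wheat, so not paleo; has pork, so not vegetarian (and 1 more) — reject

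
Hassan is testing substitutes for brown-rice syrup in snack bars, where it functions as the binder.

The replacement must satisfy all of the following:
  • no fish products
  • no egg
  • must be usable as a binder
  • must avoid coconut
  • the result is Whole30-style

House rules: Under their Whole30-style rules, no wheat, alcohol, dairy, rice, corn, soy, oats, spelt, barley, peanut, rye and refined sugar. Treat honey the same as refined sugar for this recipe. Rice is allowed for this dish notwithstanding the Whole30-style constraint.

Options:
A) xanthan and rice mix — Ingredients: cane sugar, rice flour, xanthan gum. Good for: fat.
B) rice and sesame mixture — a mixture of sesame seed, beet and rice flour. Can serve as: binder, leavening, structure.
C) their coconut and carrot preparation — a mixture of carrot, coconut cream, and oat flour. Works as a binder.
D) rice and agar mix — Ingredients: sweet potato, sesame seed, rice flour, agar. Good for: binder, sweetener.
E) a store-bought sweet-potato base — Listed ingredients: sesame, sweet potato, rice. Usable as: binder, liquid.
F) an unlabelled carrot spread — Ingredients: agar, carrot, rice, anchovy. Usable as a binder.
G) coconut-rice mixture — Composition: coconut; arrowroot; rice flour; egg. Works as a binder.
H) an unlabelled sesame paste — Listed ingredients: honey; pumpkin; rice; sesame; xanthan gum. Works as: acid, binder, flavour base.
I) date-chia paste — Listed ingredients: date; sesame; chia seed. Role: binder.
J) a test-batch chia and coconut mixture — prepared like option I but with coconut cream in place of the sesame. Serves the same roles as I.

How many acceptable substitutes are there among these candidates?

4

A: not usable as a binder; has cane sugar, so not Whole30-style — out
B: rice is permitted under the Whole30-style carve-out; nothing else excluded — keep
C: has oat flour, so not Whole30-style; has coconut cream, so not coconut-free — no
D: rice is permitted under the Whole30-style carve-out; nothing else excluded — keep
E: rice is permitted under the Whole30-style carve-out; nothing else excluded — keep
F: has anchovy, so not fish-free — out
G: has coconut, so not coconut-free; has egg, so not egg-free — no
H: has honey, so not Whole30-style — reject
I: only sesame, date, and chia seed; none excluded — keep
J: has coconut cream, so not coconut-free — out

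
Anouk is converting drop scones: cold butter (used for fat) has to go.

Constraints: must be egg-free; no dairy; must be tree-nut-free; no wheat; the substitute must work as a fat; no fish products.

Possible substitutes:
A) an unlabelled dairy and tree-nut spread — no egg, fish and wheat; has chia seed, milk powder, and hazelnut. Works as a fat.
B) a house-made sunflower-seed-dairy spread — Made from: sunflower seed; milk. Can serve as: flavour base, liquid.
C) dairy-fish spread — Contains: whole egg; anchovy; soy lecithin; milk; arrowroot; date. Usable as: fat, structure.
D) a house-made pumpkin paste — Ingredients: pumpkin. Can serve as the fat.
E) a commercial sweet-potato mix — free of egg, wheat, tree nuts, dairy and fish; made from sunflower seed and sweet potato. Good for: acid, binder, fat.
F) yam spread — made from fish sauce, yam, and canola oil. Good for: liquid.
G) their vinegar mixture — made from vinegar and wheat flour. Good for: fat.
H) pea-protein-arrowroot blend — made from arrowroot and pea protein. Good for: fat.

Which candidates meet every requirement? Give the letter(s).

D, E, H

A: has hazelnut, so not tree-nut-free; has milk powder, so not dairy-free — out
B: not usable as a fat; has milk, so not dairy-free — reject
C: has milk, so not dairy-free; has whole egg, so not egg-free (and 1 more) — out
D: nothing on the exclusion list — valid
E: no wheat, no dairy — keep
F: not usable as a fat; has fish sauce, so not fish-free — out
G: has wheat flour, so not wheat-free — no
H: only pea protein and arrowroot; none excluded — keep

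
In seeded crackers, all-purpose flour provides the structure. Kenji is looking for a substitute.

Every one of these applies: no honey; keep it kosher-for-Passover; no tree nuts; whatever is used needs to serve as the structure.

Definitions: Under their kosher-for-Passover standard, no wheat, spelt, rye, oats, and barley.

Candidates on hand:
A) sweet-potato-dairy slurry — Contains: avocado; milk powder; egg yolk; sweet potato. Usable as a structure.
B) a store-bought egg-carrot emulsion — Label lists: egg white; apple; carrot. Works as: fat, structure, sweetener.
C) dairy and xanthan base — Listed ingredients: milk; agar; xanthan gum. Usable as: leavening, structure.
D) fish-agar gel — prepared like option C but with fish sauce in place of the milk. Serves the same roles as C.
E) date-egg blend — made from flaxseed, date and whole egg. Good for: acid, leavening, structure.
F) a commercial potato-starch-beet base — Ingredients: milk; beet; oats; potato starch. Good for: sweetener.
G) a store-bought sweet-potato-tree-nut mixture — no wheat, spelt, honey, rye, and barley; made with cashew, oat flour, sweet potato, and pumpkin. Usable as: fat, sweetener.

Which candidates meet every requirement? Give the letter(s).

A, B, C, D, E

A: milk powder and egg yolk etc. — none of it excluded — keep
B: only egg white, apple and carrot; none excluded — OK
C: only milk, xanthan gum and agar; none excluded — OK
D: only fish sauce, xanthan gum, and agar; none excluded — valid
E: only whole egg, flaxseed and date; none excluded — valid
F: not usable as a structure; has oats, so not kosher-for-Passover — reject
G: not usable as a structure; has oat flour, so not kosher-for-Passover (and 1 more) — reject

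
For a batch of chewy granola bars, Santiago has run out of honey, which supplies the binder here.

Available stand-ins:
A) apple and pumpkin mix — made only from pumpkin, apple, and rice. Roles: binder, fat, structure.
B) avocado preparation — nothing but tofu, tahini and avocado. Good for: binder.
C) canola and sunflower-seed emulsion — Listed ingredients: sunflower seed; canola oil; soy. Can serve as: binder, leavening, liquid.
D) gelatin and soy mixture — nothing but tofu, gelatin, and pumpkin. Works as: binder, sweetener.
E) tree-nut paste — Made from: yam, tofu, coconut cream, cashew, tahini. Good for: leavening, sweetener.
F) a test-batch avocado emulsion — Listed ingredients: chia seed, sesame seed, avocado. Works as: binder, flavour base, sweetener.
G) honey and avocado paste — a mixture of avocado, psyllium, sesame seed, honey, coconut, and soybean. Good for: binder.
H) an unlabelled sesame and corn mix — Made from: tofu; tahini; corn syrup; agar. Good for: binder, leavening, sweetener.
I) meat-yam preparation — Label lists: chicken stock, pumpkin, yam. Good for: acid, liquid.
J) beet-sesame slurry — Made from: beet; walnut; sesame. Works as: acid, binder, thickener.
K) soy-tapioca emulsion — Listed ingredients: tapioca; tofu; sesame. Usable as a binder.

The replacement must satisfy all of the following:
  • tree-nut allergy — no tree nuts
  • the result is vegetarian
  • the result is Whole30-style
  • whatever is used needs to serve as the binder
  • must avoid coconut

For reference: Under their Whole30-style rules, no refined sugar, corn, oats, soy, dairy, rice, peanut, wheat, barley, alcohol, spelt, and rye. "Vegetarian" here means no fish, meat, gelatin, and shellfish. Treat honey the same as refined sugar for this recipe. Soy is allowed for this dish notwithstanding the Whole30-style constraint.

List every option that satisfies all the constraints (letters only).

A: has rice, so not Whole30-style — out
B: soy is permitted under the Whole30-style carve-out; nothing else excluded — OK
C: soy is permitted under the Whole30-style carve-out; nothing else excluded — valid
D: has gelatin, so not vegetarian — out
E: not usable as a binder; has cashew, so not tree-nut-free (and 1 more) — reject
F: every rule checks out — valid
G: has honey, so not Whole30-style; has coconut, so not coconut-free — reject
H: has corn syrup, so not Whole30-style — no
I: not usable as a binder; has chicken stock, so not vegetarian — no
J: has walnut, so not tree-nut-free — reject
K: soy is permitted under the Whole30-style carve-out; nothing else excluded — keep

B, C, F, K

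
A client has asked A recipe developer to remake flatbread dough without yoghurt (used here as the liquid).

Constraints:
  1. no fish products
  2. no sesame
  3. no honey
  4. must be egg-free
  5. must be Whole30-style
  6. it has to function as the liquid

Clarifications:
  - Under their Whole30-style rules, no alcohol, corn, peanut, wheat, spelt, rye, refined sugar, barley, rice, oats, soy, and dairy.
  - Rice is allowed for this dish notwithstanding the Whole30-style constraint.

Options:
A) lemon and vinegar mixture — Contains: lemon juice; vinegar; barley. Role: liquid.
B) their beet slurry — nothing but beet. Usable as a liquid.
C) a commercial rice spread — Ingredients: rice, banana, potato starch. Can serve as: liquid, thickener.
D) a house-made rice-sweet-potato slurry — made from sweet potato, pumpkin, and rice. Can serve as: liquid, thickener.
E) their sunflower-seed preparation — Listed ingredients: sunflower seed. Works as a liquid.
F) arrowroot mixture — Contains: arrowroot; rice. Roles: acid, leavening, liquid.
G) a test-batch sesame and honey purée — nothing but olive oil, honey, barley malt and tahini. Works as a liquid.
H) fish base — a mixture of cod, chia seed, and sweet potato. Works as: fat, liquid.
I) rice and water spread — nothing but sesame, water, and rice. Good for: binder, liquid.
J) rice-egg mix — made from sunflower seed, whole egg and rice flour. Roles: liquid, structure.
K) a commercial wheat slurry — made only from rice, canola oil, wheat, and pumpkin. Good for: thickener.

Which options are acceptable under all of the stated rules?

A: has barley, so not Whole30-style — out
B: all constraints satisfied — valid
C: rice is permitted under the Whole30-style carve-out; nothing else excluded — OK
D: rice is permitted under the Whole30-style carve-out; nothing else excluded — valid
E: every rule checks out — valid
F: rice is permitted under the Whole30-style carve-out; nothing else excluded — keep
G: has barley malt, so not Whole30-style; has honey, so not honey-free (and 1 more) — no
H: has cod, so not fish-free — out
I: has sesame, so not sesame-free — reject
J: has whole egg, so not egg-free — out
K: not usable as a liquid; has wheat, so not Whole30-style — out

B, C, D, E, F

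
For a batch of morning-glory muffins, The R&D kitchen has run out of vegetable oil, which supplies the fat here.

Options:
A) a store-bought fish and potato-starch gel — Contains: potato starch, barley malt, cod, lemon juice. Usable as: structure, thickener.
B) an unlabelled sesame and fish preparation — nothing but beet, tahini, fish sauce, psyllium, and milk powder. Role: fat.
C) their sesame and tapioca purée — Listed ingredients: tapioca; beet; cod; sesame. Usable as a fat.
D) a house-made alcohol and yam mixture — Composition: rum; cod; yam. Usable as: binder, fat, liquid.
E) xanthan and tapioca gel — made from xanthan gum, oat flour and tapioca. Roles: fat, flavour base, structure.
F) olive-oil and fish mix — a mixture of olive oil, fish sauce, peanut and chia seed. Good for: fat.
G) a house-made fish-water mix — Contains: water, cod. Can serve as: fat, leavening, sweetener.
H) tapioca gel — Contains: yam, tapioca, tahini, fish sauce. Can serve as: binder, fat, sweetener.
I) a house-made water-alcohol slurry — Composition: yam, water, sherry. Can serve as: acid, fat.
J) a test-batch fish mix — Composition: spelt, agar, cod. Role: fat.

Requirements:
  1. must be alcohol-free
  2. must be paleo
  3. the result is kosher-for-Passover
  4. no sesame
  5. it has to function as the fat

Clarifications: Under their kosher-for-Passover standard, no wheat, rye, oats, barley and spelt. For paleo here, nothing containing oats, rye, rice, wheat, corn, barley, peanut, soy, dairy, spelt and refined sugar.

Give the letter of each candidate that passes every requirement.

G

A: not usable as a fat; has barley malt, so not kosher-for-Passover (and 1 more) — reject
B: has milk powder, so not paleo; has tahini, so not sesame-free — no
C: has sesame, so not sesame-free — no
D: has rum, so not alcohol-free — out
E: has oat flour, so not kosher-for-Passover; has oat flour, so not paleo — reject
F: has peanut, so not paleo — reject
G: kosher-for-Passover, no alcohol — valid
H: has tahini, so not sesame-free — out
I: has sherry, so not alcohol-free — reject
J: has spelt, so not kosher-for-Passover; has spelt, so not paleo — reject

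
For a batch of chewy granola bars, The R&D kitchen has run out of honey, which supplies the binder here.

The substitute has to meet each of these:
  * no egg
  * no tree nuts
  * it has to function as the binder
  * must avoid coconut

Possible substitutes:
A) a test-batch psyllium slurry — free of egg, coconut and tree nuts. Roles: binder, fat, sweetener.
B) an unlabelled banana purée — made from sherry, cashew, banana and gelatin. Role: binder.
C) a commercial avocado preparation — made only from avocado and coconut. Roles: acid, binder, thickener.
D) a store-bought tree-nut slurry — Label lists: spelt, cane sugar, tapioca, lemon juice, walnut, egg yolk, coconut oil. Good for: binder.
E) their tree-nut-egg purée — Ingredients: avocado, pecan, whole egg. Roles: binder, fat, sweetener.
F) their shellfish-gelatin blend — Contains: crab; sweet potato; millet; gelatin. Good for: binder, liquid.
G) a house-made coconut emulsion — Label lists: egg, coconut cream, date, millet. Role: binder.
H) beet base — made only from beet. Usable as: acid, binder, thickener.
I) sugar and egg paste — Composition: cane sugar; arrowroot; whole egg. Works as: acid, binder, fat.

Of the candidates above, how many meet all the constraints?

3

A: every rule checks out — keep
B: has cashew, so not tree-nut-free — reject
C: has coconut, so not coconut-free — no
D: has walnut, so not tree-nut-free; has coconut oil, so not coconut-free (and 1 more) — out
E: has pecan, so not tree-nut-free; has whole egg, so not egg-free — out
F: all constraints satisfied — valid
G: has coconut cream, so not coconut-free; has egg, so not egg-free — no
H: only beet; none excluded — valid
I: has whole egg, so not egg-free — out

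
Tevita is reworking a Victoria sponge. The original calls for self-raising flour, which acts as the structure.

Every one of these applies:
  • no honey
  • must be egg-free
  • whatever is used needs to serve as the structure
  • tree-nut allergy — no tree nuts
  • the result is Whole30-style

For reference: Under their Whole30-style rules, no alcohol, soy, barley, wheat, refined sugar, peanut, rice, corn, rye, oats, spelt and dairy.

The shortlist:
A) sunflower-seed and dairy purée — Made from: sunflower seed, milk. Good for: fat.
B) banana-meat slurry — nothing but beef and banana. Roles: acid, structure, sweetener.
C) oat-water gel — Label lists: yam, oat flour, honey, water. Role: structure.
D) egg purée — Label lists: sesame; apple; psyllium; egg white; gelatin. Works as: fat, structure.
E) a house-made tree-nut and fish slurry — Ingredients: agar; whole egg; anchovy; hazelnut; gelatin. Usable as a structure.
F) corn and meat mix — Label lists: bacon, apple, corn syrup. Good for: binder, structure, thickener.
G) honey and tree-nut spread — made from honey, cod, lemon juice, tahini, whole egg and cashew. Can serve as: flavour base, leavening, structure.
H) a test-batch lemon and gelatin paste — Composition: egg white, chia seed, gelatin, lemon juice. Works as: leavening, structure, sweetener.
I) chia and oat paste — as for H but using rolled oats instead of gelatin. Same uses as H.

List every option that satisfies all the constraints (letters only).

A: not usable as a structure; has milk, so not Whole30-style — no
B: no honey, no tree nuts — OK
C: has oat flour, so not Whole30-style; has honey, so not honey-free — out
D: has egg white, so not egg-free — no
E: has whole egg, so not egg-free; has hazelnut, so not tree-nut-free — out
F: has corn syrup, so not Whole30-style — no
G: has honey, so not honey-free; has whole egg, so not egg-free (and 1 more) — reject
H: has egg white, so not egg-free — no
I: has rolled oats, so not Whole30-style; has egg white, so not egg-free — reject

B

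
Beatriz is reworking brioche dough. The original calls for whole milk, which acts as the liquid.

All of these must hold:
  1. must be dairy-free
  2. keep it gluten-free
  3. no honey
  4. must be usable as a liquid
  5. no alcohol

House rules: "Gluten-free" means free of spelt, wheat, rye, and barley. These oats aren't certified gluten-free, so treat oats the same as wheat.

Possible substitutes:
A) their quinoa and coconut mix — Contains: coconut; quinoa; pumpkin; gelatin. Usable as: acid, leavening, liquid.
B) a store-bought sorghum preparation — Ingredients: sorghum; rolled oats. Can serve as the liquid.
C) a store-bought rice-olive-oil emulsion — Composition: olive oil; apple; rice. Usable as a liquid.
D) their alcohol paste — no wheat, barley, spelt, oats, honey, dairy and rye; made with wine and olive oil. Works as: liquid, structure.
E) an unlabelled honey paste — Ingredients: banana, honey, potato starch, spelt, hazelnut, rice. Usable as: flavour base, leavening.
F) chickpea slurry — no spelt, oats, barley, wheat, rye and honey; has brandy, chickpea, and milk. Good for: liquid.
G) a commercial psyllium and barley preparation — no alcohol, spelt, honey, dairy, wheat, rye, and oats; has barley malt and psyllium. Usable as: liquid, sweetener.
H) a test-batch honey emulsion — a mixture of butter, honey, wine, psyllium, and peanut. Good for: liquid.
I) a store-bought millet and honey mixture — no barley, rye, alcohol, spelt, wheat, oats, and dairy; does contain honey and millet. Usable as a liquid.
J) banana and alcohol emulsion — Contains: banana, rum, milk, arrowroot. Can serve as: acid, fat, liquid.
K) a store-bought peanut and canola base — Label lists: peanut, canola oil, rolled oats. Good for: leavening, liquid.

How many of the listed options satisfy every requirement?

2

A: works as a liquid, no dairy, gluten-free — OK
B: has rolled oats, so not gluten-free — reject
C: works as a liquid, no honey, gluten-free — OK
D: has wine, so not alcohol-free — reject
E: not usable as a liquid; has spelt, so not gluten-free (and 1 more) — no
F: has brandy, so not alcohol-free; has milk, so not dairy-free — reject
G: has barley malt, so not gluten-free — no
H: has wine, so not alcohol-free; has honey, so not honey-free (and 1 more) — no
I: has honey, so not honey-free — reject
J: has rum, so not alcohol-free; has milk, so not dairy-free — out
K: has rolled oats, so not gluten-free — no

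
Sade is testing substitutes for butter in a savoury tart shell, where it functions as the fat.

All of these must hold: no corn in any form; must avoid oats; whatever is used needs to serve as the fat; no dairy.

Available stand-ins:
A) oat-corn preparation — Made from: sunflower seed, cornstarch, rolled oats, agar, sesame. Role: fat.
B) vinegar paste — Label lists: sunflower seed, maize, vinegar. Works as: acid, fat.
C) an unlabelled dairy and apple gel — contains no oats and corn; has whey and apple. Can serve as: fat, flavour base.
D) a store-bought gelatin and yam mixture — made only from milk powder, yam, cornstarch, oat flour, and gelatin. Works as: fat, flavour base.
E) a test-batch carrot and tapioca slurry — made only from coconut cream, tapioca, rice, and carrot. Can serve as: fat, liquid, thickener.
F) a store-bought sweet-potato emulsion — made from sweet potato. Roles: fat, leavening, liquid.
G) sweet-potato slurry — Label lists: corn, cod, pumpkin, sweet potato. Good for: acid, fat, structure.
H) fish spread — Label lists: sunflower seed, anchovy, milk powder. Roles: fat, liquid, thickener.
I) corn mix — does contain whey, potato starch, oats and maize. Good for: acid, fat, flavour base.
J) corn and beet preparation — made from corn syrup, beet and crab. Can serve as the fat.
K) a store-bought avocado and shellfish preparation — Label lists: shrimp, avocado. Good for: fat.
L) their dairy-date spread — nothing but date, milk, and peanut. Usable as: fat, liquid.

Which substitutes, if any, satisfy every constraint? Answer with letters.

E, F, K

A: has rolled oats, so not oat-free; has cornstarch, so not corn-free — reject
B: has maize, so not corn-free — no
C: has whey, so not dairy-free — no
D: has oat flour, so not oat-free; has cornstarch, so not corn-free (and 1 more) — no
E: coconut cream and rice etc. — none of it excluded — OK
F: every rule checks out — valid
G: has corn, so not corn-free — no
H: has milk powder, so not dairy-free — out
I: has oats, so not oat-free; has maize, so not corn-free (and 1 more) — out
J: has corn syrup, so not corn-free — out
K: only shrimp and avocado; none excluded — keep
L: has milk, so not dairy-free — no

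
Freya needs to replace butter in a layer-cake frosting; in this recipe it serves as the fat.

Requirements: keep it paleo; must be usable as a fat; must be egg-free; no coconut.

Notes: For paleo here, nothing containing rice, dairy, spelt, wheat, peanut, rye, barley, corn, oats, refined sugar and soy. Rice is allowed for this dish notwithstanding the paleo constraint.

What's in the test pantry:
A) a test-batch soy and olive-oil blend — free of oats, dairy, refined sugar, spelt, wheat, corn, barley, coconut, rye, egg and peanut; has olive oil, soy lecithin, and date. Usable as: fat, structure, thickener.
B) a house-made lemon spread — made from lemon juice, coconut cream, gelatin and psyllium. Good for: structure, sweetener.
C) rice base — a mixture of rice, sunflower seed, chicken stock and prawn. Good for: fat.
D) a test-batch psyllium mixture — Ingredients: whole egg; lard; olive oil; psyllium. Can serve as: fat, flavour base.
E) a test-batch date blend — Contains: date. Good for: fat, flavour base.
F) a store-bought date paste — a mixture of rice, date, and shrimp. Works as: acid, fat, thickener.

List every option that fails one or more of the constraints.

A: has soy lecithin, so not paleo — no
B: not usable as a fat; has coconut cream, so not coconut-free — reject
C: rice is permitted under the paleo carve-out; nothing else excluded — keep
D: has whole egg, so not egg-free — no
E: works as a fat, no coconut, paleo — keep
F: rice is permitted under the paleo carve-out; nothing else excluded — OK

A, B, D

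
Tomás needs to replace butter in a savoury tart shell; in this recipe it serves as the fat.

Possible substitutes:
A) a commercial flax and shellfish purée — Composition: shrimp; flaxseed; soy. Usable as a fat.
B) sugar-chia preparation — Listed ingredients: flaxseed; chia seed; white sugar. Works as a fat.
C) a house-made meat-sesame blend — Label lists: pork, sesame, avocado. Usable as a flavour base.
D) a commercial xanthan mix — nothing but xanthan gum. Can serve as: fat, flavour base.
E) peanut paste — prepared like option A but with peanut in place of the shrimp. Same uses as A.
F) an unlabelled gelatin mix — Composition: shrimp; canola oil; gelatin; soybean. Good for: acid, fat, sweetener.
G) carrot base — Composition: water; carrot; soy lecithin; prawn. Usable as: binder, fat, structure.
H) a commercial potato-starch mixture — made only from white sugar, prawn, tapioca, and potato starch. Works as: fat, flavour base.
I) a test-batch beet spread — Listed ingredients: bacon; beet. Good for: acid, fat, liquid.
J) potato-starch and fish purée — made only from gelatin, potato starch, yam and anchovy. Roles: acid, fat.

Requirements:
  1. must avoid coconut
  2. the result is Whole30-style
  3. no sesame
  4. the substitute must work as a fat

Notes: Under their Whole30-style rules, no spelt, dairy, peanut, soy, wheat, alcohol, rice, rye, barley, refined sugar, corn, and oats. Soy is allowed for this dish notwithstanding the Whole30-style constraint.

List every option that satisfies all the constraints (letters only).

A: soy is permitted under the Whole30-style carve-out; nothing else excluded — OK
B: has white sugar, so not Whole30-style — reject
C: not usable as a fat; has sesame, so not sesame-free — out
D: works as a fat, Whole30-style, no coconut — valid
E: has peanut, so not Whole30-style — out
F: soy is permitted under the Whole30-style carve-out; nothing else excluded — OK
G: soy is permitted under the Whole30-style carve-out; nothing else excluded — valid
H: has white sugar, so not Whole30-style — out
I: works as a fat, no sesame, Whole30-style — keep
J: anchovy and gelatin etc. — none of it excluded — OK

A, D, F, G, I, J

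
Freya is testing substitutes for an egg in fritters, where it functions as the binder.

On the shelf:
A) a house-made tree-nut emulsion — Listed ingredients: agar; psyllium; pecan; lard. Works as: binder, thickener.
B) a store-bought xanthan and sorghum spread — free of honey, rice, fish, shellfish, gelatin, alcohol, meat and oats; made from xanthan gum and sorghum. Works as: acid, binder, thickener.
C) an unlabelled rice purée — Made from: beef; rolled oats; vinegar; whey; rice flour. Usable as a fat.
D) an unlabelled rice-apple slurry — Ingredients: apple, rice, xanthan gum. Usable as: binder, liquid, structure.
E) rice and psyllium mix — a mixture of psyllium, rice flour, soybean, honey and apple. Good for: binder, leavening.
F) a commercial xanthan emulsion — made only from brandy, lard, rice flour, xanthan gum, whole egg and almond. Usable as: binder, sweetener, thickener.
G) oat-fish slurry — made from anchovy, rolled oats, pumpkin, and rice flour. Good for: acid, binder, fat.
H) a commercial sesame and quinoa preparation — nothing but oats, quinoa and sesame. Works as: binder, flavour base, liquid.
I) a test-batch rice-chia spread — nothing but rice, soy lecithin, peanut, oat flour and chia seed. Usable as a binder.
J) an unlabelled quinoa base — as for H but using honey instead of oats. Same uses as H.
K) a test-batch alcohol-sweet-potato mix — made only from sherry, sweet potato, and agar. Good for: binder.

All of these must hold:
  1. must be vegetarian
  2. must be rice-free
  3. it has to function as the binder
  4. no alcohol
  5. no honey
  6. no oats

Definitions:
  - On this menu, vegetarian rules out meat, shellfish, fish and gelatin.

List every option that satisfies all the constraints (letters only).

A: has lard, so not vegetarian — no
B: nothing on the exclusion list — OK
C: not usable as a binder; has beef, so not vegetarian (and 2 more) — reject
D: has rice, so not rice-free — out
E: has rice flour, so not rice-free; has honey, so not honey-free — reject
F: has lard, so not vegetarian; has rice flour, so not rice-free (and 1 more) — reject
G: has anchovy, so not vegetarian; has rolled oats, so not oat-free (and 1 more) — reject
H: has oats, so not oat-free — no
I: has oat flour, so not oat-free; has rice, so not rice-free — reject
J: has honey, so not honey-free — reject
K: has sherry, so not alcohol-free — out

B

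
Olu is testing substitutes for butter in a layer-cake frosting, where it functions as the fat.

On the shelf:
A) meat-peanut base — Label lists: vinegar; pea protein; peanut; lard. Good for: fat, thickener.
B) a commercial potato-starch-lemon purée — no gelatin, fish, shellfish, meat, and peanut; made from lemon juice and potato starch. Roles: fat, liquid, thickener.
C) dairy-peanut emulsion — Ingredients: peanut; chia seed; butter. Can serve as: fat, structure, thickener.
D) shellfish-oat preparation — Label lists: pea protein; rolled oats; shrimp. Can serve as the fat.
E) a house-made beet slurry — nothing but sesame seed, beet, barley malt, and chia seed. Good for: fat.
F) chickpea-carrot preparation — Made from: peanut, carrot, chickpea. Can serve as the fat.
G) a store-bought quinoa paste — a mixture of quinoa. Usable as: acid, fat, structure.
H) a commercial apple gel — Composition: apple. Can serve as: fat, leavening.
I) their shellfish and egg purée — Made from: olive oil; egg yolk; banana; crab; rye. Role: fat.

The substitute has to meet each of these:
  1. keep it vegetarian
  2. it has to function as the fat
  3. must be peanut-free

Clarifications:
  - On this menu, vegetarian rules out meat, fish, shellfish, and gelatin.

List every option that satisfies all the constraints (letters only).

B, E, G, H

A: has lard, so not vegetarian; has peanut, so not peanut-free — out
B: nothing on the exclusion list — valid
C: has peanut, so not peanut-free — no
D: has shrimp, so not vegetarian — out
E: works as a fat, vegetarian, no peanut — OK
F: has peanut, so not peanut-free — reject
G: all constraints satisfied — valid
H: works as a fat, vegetarian, no peanut — keep
I: has crab, so not vegetarian — out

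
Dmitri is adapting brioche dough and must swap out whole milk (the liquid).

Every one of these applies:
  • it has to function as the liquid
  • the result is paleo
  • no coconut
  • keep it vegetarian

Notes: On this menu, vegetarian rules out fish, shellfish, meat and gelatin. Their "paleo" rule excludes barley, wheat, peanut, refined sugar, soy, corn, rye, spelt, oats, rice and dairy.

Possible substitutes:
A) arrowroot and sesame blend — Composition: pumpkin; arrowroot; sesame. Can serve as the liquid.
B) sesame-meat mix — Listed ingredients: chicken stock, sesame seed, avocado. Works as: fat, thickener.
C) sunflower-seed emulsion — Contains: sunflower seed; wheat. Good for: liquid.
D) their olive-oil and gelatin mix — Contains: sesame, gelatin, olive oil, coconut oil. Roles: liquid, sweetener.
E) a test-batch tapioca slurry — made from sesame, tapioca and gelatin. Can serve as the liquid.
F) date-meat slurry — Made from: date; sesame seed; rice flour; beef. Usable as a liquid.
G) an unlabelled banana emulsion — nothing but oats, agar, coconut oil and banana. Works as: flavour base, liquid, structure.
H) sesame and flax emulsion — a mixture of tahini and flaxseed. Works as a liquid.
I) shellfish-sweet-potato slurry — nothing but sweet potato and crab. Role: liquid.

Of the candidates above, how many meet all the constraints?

2

A: vegetarian, no coconut — valid
B: not usable as a liquid; has chicken stock, so not vegetarian — out
C: has wheat, so not paleo — out
D: has gelatin, so not vegetarian; has coconut oil, so not coconut-free — no
E: has gelatin, so not vegetarian — out
F: has beef, so not vegetarian; has rice flour, so not paleo — no
G: has oats, so not paleo; has coconut oil, so not coconut-free — out
H: works as a liquid, no coconut, paleo — valid
I: has crab, so not vegetarian — out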